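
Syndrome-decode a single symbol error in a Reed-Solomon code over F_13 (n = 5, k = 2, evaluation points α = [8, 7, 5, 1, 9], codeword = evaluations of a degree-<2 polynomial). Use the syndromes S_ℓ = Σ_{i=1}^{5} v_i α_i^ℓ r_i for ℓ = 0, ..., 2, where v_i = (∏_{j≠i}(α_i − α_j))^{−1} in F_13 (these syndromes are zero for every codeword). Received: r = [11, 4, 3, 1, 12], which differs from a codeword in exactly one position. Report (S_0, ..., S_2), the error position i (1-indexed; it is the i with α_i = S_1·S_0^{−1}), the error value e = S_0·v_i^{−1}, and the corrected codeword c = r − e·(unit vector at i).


S = (6, 2, 5), error at position 5, error magnitude e = 7, c = [11, 4, 3, 1, 5].

Step 1: column multipliers v_i = (∏_{j≠i}(α_i − α_j))^{−1} mod 13.
  i = 1 (α = 8): (8−7)(8−5)(8−1)(8−9) = 1·3·7·(−1) = −21 ≡ 5, so v_1 = 5^{−1} = 8 (mod 13).
  i = 2 (α = 7): (7−8)(7−5)(7−1)(7−9) = (−1)·2·6·(−2) = 24 ≡ 11, so v_2 = 11^{−1} = 6 (mod 13).
  i = 3 (α = 5): (5−8)(5−7)(5−1)(5−9) = (−3)·(−2)·4·(−4) = −96 ≡ 8, so v_3 = 8^{−1} = 5 (mod 13).
  i = 4 (α = 1): (1−8)(1−7)(1−5)(1−9) = (−7)·(−6)·(−4)·(−8) = 1344 ≡ 5, so v_4 = 5^{−1} = 8 (mod 13).
  i = 5 (α = 9): (9−8)(9−7)(9−5)(9−1) = 1·2·4·8 = 64 ≡ 12, so v_5 = 12^{−1} = 12 (mod 13).
  v = [8, 6, 5, 8, 12].
Step 2: syndromes of r = [11, 4, 3, 1, 12] (all sums mod 13).
  S_0 = Σ v_i r_i = 8·11 + 6·4 + 5·3 + 8·1 + 12·12 = 279 ≡ 6.
  S_1 = Σ v_i α_i r_i = 8·8·11 + 6·7·4 + 5·5·3 + 8·1·1 + 12·9·12 = 2251 ≡ 2.
  α_i^2 mod 13 = [12, 10, 12, 1, 3].
  S_2 = Σ v_i α_i^2 r_i = 8·12·11 + 6·10·4 + 5·12·3 + 8·1·1 + 12·3·12 = 1916 ≡ 5.
  S = (6, 2, 5) ≠ 0, so r is not a codeword (an error is present).
Step 3: locate the error. For a single error e at position i, S_ℓ = v_i·e·α_i^ℓ, so α_err = S_1/S_0.
  S_0^{−1} = 6^{−1} = 11 (mod 13), so α_err = 2·11 = 22 ≡ 9 = α_5. Error position i = 5.
  Consistency check: S_2/S_1 = 5·7 = 35 ≡ 9 = α_err ✓ (single-error assumption holds).
Step 4: error magnitude e = S_0/v_5 = S_0·∏_{j≠5}(α_5 − α_j) = 6·12 = 72 ≡ 7 (mod 13).
Step 5: correct position 5: c_5 = r_5 − e = 12 − 7 ≡ 5 (mod 13). Hence c = [11, 4, 3, 1, 5].
  Check: interpolating c through the α_i gives m(x) = 7 + 7·x (degree < 2) with m(α_i) = c_i for every i, so c is indeed a codeword.


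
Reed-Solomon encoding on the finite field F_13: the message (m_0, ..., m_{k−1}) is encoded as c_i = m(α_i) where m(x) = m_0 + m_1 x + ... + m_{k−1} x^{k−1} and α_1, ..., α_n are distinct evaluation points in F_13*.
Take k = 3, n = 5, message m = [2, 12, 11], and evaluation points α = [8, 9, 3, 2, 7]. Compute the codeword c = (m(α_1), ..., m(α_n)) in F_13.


c = [9, 0, 7, 5, 1]

Message polynomial: m(x) = 2 + 12·x + 11·x^2 (mod 13).
For each evaluation point α_i, compute m(α_i) mod 13:
  α_1 = 8: Horner steps 11 → 9 → 9, so m(8) = 9.
  α_2 = 9: Horner steps 11 → 7 → 0, so m(9) = 0.
  α_3 = 3: Horner steps 11 → 6 → 7, so m(3) = 7.
  α_4 = 2: Horner steps 11 → 8 → 5, so m(2) = 5.
  α_5 = 7: Horner steps 11 → 11 → 1, so m(7) = 1.
Codeword c = [9, 0, 7, 5, 1] ∈ F_13^5.


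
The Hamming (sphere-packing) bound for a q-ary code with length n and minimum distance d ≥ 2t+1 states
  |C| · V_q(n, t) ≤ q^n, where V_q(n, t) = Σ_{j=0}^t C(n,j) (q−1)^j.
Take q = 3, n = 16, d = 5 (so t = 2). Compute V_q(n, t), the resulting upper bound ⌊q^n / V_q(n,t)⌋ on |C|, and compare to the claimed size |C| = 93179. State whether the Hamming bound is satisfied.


V_q(n, t) = 513, q^n = 43046721, Hamming bound = 83911, |C| = 93179 > bound (violated).

Step 1: Compute V_q(n, t) = Σ_{j=0}^2 C(n, j) (q−1)^j.
  j = 0: C(16,0)·(2)^0 = 1·1 = 1.
  j = 1: C(16,1)·(2)^1 = 16·2 = 32.
  j = 2: C(16,2)·(2)^2 = 120·4 = 480.
  V_q(n, t) = 1 + 32 + 480 = 513.
Step 2: q^n = 3^16 = 43046721.
Step 3: Hamming bound ⌊q^n / V_q(n,t)⌋ = ⌊43046721/513⌋ = 83911.
Step 4: Compare |C| = 93179 to 83911: violated.
The claimed |C| lies above the Hamming bound, so no 3-ary code of length 16 with d ≥ 5 can have 93179 codewords.


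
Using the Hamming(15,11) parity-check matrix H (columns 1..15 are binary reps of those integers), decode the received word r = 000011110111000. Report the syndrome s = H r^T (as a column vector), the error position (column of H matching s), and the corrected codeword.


s = (0, 0, 0, 1)^T, error position = 1, corrected codeword c = 100011110111000

Compute s = H r^T mod 2 one row at a time:
  s_1 = 1 + 0 + 1 + 1 + 1 + 0 + 0 + 0 = 4 ≡ 0 (mod 2).
  s_2 = 0 + 1 + 1 + 1 + 1 + 0 + 0 + 0 = 4 ≡ 0 (mod 2).
  s_3 = 0 + 0 + 1 + 1 + 1 + 1 + 0 + 0 = 4 ≡ 0 (mod 2).
  s_4 = 0 + 0 + 1 + 1 + 0 + 1 + 0 + 0 = 3 ≡ 1 (mod 2).
s = (0, 0, 0, 1)^T — this equals column 1 of H (binary 0001), so error is at position 1.
Correct: flip bit 1 of r = 000011110111000 to get c = 100011110111000.


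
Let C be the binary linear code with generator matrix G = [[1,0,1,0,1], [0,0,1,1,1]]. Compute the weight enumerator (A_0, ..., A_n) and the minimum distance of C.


Weight distribution: A_0 = 1, A_2 = 1, A_3 = 2. Minimum distance d = 2.

Enumerate all 2^2 = 4 messages m ∈ F_2^2.
For each, compute codeword c = mG in F_2^5, then tally its weight.
  m = 00 → c = 00000, weight = 0.
  m = 10 → c = 10101, weight = 3.
  m = 01 → c = 00111, weight = 3.
  m = 11 → c = 10010, weight = 2.
Tally weights:
  weight 0: 1 codewords.
  weight 2: 1 codewords.
  weight 3: 2 codewords.
Minimum distance d = smallest w > 0 with A_w > 0 = 2.
Sanity: Σ A_w = 4 = 2^2 = 4 ✓.


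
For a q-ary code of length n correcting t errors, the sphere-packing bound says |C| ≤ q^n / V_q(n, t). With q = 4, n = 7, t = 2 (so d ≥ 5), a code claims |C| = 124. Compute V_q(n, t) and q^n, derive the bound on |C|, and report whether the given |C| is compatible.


V_q(n, t) = 211, q^n = 16384, Hamming bound = 77, |C| = 124 > bound (violated).

Step 1: Compute V_q(n, t) = Σ_{j=0}^2 C(n, j) (q−1)^j.
  j = 0: C(7,0)·(3)^0 = 1·1 = 1.
  j = 1: C(7,1)·(3)^1 = 7·3 = 21.
  j = 2: C(7,2)·(3)^2 = 21·9 = 189.
  V_q(n, t) = 1 + 21 + 189 = 211.
Step 2: q^n = 4^7 = 16384.
Step 3: Hamming bound ⌊q^n / V_q(n,t)⌋ = ⌊16384/211⌋ = 77.
Step 4: Compare |C| = 124 to 77: violated.
The claimed |C| lies above the Hamming bound, so no 4-ary code of length 7 with d ≥ 5 can have 124 codewords.


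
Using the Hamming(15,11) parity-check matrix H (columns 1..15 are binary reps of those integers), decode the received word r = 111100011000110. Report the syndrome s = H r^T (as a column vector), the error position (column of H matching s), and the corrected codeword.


s = (0, 1, 1, 0)^T, error position = 6, corrected codeword c = 111101011000110

Compute s = H r^T mod 2 one row at a time:
  s_1 = 1 + 1 + 0 + 0 + 0 + 1 + 1 + 0 = 4 ≡ 0 (mod 2).
  s_2 = 1 + 0 + 0 + 0 + 0 + 1 + 1 + 0 = 3 ≡ 1 (mod 2).
  s_3 = 1 + 1 + 0 + 0 + 0 + 0 + 1 + 0 = 3 ≡ 1 (mod 2).
  s_4 = 1 + 1 + 0 + 0 + 1 + 0 + 1 + 0 = 4 ≡ 0 (mod 2).
s = (0, 1, 1, 0)^T — this equals column 6 of H (binary 0110), so error is at position 6.
Correct: flip bit 6 of r = 111100011000110 to get c = 111101011000110.


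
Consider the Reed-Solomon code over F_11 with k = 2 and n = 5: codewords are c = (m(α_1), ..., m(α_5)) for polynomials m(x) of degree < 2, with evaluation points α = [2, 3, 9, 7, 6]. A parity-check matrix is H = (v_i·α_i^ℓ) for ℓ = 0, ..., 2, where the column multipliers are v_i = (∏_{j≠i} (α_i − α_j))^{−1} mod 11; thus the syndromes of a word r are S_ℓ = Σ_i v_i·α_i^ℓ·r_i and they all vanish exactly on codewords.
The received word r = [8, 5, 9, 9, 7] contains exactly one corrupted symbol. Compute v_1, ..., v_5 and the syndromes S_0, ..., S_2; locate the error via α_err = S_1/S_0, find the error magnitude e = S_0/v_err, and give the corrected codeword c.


S = (4, 6, 9), error at position 4, error magnitude e = 5, c = [8, 5, 9, 4, 7].

Step 1: column multipliers v_i = (∏_{j≠i}(α_i − α_j))^{−1} mod 11.
  i = 1 (α = 2): (2−3)(2−9)(2−7)(2−6) = (−1)·(−7)·(−5)·(−4) = 140 ≡ 8, so v_1 = 8^{−1} = 7 (mod 11).
  i = 2 (α = 3): (3−2)(3−9)(3−7)(3−6) = 1·(−6)·(−4)·(−3) = −72 ≡ 5, so v_2 = 5^{−1} = 9 (mod 11).
  i = 3 (α = 9): (9−2)(9−3)(9−7)(9−6) = 7·6·2·3 = 252 ≡ 10, so v_3 = 10^{−1} = 10 (mod 11).
  i = 4 (α = 7): (7−2)(7−3)(7−9)(7−6) = 5·4·(−2)·1 = −40 ≡ 4, so v_4 = 4^{−1} = 3 (mod 11).
  i = 5 (α = 6): (6−2)(6−3)(6−9)(6−7) = 4·3·(−3)·(−1) = 36 ≡ 3, so v_5 = 3^{−1} = 4 (mod 11).
  v = [7, 9, 10, 3, 4].
Step 2: syndromes of r = [8, 5, 9, 9, 7] (all sums mod 11).
  S_0 = Σ v_i r_i = 7·8 + 9·5 + 10·9 + 3·9 + 4·7 = 246 ≡ 4.
  S_1 = Σ v_i α_i r_i = 7·2·8 + 9·3·5 + 10·9·9 + 3·7·9 + 4·6·7 = 1414 ≡ 6.
  α_i^2 mod 11 = [4, 9, 4, 5, 3].
  S_2 = Σ v_i α_i^2 r_i = 7·4·8 + 9·9·5 + 10·4·9 + 3·5·9 + 4·3·7 = 1208 ≡ 9.
  S = (4, 6, 9) ≠ 0, so r is not a codeword (an error is present).
Step 3: locate the error. For a single error e at position i, S_ℓ = v_i·e·α_i^ℓ, so α_err = S_1/S_0.
  S_0^{−1} = 4^{−1} = 3 (mod 11), so α_err = 6·3 = 18 ≡ 7 = α_4. Error position i = 4.
  Consistency check: S_2/S_1 = 9·2 = 18 ≡ 7 = α_err ✓ (single-error assumption holds).
Step 4: error magnitude e = S_0/v_4 = S_0·∏_{j≠4}(α_4 − α_j) = 4·4 = 16 ≡ 5 (mod 11).
Step 5: correct position 4: c_4 = r_4 − e = 9 − 5 ≡ 4 (mod 11). Hence c = [8, 5, 9, 4, 7].
  Check: interpolating c through the α_i gives m(x) = 3 + 8·x (degree < 2) with m(α_i) = c_i for every i, so c is indeed a codeword.


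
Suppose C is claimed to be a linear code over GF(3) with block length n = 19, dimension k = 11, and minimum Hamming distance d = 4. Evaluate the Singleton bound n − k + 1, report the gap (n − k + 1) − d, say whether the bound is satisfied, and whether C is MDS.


Singleton RHS = n − k + 1 = 9, slack = 5, bound satisfied, not MDS.

Singleton bound: d ≤ n − k + 1.
Here n = 19, k = 11, so n − k + 1 = 9.
Given d = 4, check d ≤ 9: YES.
Slack = (n − k + 1) − d = 5.
The code is NOT MDS (slack = 5 > 0).
Description: the claimed parameters are [19, 11, 4]_3; such a code would be non-MDS.


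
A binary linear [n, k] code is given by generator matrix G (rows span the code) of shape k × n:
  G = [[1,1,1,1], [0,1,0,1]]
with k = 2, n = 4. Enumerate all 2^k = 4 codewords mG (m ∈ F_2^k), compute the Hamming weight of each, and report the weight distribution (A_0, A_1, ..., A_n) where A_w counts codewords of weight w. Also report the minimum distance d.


Weight distribution: A_0 = 1, A_2 = 2, A_4 = 1. Minimum distance d = 2.

Enumerate all 2^2 = 4 messages m ∈ F_2^2.
For each, compute codeword c = mG in F_2^4, then tally its weight.
  m = 00 → c = 0000, weight = 0.
  m = 10 → c = 1111, weight = 4.
  m = 01 → c = 0101, weight = 2.
  m = 11 → c = 1010, weight = 2.
Tally weights:
  weight 0: 1 codewords.
  weight 2: 2 codewords.
  weight 4: 1 codewords.
Minimum distance d = smallest w > 0 with A_w > 0 = 2.
Sanity: Σ A_w = 4 = 2^2 = 4 ✓.


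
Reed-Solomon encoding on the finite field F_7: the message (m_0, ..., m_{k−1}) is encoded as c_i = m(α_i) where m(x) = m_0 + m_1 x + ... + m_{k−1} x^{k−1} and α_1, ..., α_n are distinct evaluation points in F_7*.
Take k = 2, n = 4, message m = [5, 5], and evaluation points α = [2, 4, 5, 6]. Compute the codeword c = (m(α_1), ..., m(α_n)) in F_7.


c = [1, 4, 2, 0]

Message polynomial: m(x) = 5 + 5·x (mod 7).
For each evaluation point α_i, compute m(α_i) mod 7:
  α_1 = 2: Horner steps 5 → 1, so m(2) = 1.
  α_2 = 4: Horner steps 5 → 4, so m(4) = 4.
  α_3 = 5: Horner steps 5 → 2, so m(5) = 2.
  α_4 = 6: Horner steps 5 → 0, so m(6) = 0.
Codeword c = [1, 4, 2, 0] ∈ F_7^4.


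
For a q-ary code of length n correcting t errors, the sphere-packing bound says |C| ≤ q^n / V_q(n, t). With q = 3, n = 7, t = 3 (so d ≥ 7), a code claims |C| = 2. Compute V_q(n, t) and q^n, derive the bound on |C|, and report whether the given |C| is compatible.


V_q(n, t) = 379, q^n = 2187, Hamming bound = 5, |C| = 2 ≤ bound (satisfied).

Step 1: Compute V_q(n, t) = Σ_{j=0}^3 C(n, j) (q−1)^j.
  j = 0: C(7,0)·(2)^0 = 1·1 = 1.
  j = 1: C(7,1)·(2)^1 = 7·2 = 14.
  j = 2: C(7,2)·(2)^2 = 21·4 = 84.
  j = 3: C(7,3)·(2)^3 = 35·8 = 280.
  V_q(n, t) = 1 + 14 + 84 + 280 = 379.
Step 2: q^n = 3^7 = 2187.
Step 3: Hamming bound ⌊q^n / V_q(n,t)⌋ = ⌊2187/379⌋ = 5.
Step 4: Compare |C| = 2 to 5: satisfied.
The claimed |C| lies below the Hamming bound.


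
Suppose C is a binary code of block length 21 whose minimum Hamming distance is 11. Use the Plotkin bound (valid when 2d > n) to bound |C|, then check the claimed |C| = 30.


Plotkin bound M ≤ 22; given |C| = 30 > bound (violated).

Check applicability: 2d = 22, n = 21.
2d − n = 1 > 0, so Plotkin applies.
Compute d/(2d−n) = 11/1 ≈ 11.0000.
⌊d/(2d−n)⌋ = 11.
Plotkin bound: M ≤ 2·11 = 22.
Given |C| = 30, check: VIOLATED.
This |C| is above the Plotkin bound, so no binary code with n = 21, d = 11 and 30 codewords exists.


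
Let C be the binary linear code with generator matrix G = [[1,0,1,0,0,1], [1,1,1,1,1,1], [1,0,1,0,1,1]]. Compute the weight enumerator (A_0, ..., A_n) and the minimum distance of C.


Weight distribution: A_0 = 1, A_1 = 1, A_2 = 1, A_3 = 2, A_4 = 1, A_5 = 1, A_6 = 1. Minimum distance d = 1.

Enumerate all 2^3 = 8 messages m ∈ F_2^3.
For each, compute codeword c = mG in F_2^6, then tally its weight.
  m = 000 → c = 000000, weight = 0.
  m = 100 → c = 101001, weight = 3.
  m = 010 → c = 111111, weight = 6.
  m = 110 → c = 010110, weight = 3.
  m = 001 → c = 101011, weight = 4.
  m = 101 → c = 000010, weight = 1.
  m = 011 → c = 010100, weight = 2.
  m = 111 → c = 111101, weight = 5.
Tally weights:
  weight 0: 1 codewords.
  weight 1: 1 codewords.
  weight 2: 1 codewords.
  weight 3: 2 codewords.
  weight 4: 1 codewords.
  weight 5: 1 codewords.
  weight 6: 1 codewords.
Minimum distance d = smallest w > 0 with A_w > 0 = 1.
Sanity: Σ A_w = 8 = 2^3 = 8 ✓.


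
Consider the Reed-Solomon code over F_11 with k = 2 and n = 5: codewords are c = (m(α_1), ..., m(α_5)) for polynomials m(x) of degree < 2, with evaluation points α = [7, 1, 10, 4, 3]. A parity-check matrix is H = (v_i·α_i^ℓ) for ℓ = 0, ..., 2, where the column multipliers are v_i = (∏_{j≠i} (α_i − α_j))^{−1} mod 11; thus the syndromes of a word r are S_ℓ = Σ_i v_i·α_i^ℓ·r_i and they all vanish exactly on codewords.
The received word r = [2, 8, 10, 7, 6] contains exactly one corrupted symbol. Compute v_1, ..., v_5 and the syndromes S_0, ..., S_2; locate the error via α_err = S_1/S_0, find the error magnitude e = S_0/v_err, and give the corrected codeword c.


S = (9, 3, 1), error at position 4, error magnitude e = 2, c = [2, 8, 10, 5, 6].

Step 1: column multipliers v_i = (∏_{j≠i}(α_i − α_j))^{−1} mod 11.
  i = 1 (α = 7): (7−1)(7−10)(7−4)(7−3) = 6·(−3)·3·4 = −216 ≡ 4, so v_1 = 4^{−1} = 3 (mod 11).
  i = 2 (α = 1): (1−7)(1−10)(1−4)(1−3) = (−6)·(−9)·(−3)·(−2) = 324 ≡ 5, so v_2 = 5^{−1} = 9 (mod 11).
  i = 3 (α = 10): (10−7)(10−1)(10−4)(10−3) = 3·9·6·7 = 1134 ≡ 1, so v_3 = 1^{−1} = 1 (mod 11).
  i = 4 (α = 4): (4−7)(4−1)(4−10)(4−3) = (−3)·3·(−6)·1 = 54 ≡ 10, so v_4 = 10^{−1} = 10 (mod 11).
  i = 5 (α = 3): (3−7)(3−1)(3−10)(3−4) = (−4)·2·(−7)·(−1) = −56 ≡ 10, so v_5 = 10^{−1} = 10 (mod 11).
  v = [3, 9, 1, 10, 10].
Step 2: syndromes of r = [2, 8, 10, 7, 6] (all sums mod 11).
  S_0 = Σ v_i r_i = 3·2 + 9·8 + 1·10 + 10·7 + 10·6 = 218 ≡ 9.
  S_1 = Σ v_i α_i r_i = 3·7·2 + 9·1·8 + 1·10·10 + 10·4·7 + 10·3·6 = 674 ≡ 3.
  α_i^2 mod 11 = [5, 1, 1, 5, 9].
  S_2 = Σ v_i α_i^2 r_i = 3·5·2 + 9·1·8 + 1·1·10 + 10·5·7 + 10·9·6 = 1002 ≡ 1.
  S = (9, 3, 1) ≠ 0, so r is not a codeword (an error is present).
Step 3: locate the error. For a single error e at position i, S_ℓ = v_i·e·α_i^ℓ, so α_err = S_1/S_0.
  S_0^{−1} = 9^{−1} = 5 (mod 11), so α_err = 3·5 = 15 ≡ 4 = α_4. Error position i = 4.
  Consistency check: S_2/S_1 = 1·4 = 4 ≡ 4 = α_err ✓ (single-error assumption holds).
Step 4: error magnitude e = S_0/v_4 = S_0·∏_{j≠4}(α_4 − α_j) = 9·10 = 90 ≡ 2 (mod 11).
Step 5: correct position 4: c_4 = r_4 − e = 7 − 2 ≡ 5 (mod 11). Hence c = [2, 8, 10, 5, 6].
  Check: interpolating c through the α_i gives m(x) = 9 + 10·x (degree < 2) with m(α_i) = c_i for every i, so c is indeed a codeword.


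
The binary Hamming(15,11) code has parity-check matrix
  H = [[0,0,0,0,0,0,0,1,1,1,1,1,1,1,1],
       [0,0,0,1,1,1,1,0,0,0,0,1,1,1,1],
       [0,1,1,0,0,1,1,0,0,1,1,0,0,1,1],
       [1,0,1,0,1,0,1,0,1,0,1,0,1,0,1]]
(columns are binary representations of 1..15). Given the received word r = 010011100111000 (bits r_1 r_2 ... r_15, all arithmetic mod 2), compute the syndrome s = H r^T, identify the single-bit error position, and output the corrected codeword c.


s = (1, 0, 1, 1)^T, error position = 11, corrected codeword c = 010011100101000

Compute s = H r^T mod 2 one row at a time:
  s_1 = 0 + 0 + 1 + 1 + 1 + 0 + 0 + 0 = 3 ≡ 1 (mod 2).
  s_2 = 0 + 1 + 1 + 1 + 1 + 0 + 0 + 0 = 4 ≡ 0 (mod 2).
  s_3 = 1 + 0 + 1 + 1 + 1 + 1 + 0 + 0 = 5 ≡ 1 (mod 2).
  s_4 = 0 + 0 + 1 + 1 + 0 + 1 + 0 + 0 = 3 ≡ 1 (mod 2).
s = (1, 0, 1, 1)^T — this equals column 11 of H (binary 1011), so error is at position 11.
Correct: flip bit 11 of r = 010011100111000 to get c = 010011100101000.


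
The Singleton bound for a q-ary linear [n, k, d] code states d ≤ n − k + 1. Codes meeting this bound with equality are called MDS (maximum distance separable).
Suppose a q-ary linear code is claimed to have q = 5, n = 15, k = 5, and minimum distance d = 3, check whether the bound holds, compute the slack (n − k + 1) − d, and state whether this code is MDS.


Singleton RHS = n − k + 1 = 11, slack = 8, bound satisfied, not MDS.

Singleton bound: d ≤ n − k + 1.
Here n = 15, k = 5, so n − k + 1 = 11.
Given d = 3, check d ≤ 11: YES.
Slack = (n − k + 1) − d = 8.
The code is NOT MDS (slack = 8 > 0).
Description: the claimed parameters are [15, 5, 3]_5; such a code would be non-MDS.


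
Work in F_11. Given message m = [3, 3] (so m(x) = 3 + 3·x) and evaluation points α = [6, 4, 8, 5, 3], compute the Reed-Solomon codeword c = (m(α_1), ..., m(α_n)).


c = [10, 4, 5, 7, 1]

Message polynomial: m(x) = 3 + 3·x (mod 11).
For each evaluation point α_i, compute m(α_i) mod 11:
  α_1 = 6: Horner steps 3 → 10, so m(6) = 10.
  α_2 = 4: Horner steps 3 → 4, so m(4) = 4.
  α_3 = 8: Horner steps 3 → 5, so m(8) = 5.
  α_4 = 5: Horner steps 3 → 7, so m(5) = 7.
  α_5 = 3: Horner steps 3 → 1, so m(3) = 1.
Codeword c = [10, 4, 5, 7, 1] ∈ F_11^5.


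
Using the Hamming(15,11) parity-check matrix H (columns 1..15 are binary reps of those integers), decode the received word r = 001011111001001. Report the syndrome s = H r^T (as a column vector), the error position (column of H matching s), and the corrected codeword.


s = (0, 1, 0, 1)^T, error position = 5, corrected codeword c = 001001111001001

Compute s = H r^T mod 2 one row at a time:
  s_1 = 1 + 1 + 0 + 0 + 1 + 0 + 0 + 1 = 4 ≡ 0 (mod 2).
  s_2 = 0 + 1 + 1 + 1 + 1 + 0 + 0 + 1 = 5 ≡ 1 (mod 2).
  s_3 = 0 + 1 + 1 + 1 + 0 + 0 + 0 + 1 = 4 ≡ 0 (mod 2).
  s_4 = 0 + 1 + 1 + 1 + 1 + 0 + 0 + 1 = 5 ≡ 1 (mod 2).
s = (0, 1, 0, 1)^T — this equals column 5 of H (binary 0101), so error is at position 5.
Correct: flip bit 5 of r = 001011111001001 to get c = 001001111001001.


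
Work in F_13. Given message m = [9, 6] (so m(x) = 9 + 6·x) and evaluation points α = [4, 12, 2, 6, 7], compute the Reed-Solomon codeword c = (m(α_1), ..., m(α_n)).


c = [7, 3, 8, 6, 12]

Message polynomial: m(x) = 9 + 6·x (mod 13).
For each evaluation point α_i, compute m(α_i) mod 13:
  α_1 = 4: Horner steps 6 → 7, so m(4) = 7.
  α_2 = 12: Horner steps 6 → 3, so m(12) = 3.
  α_3 = 2: Horner steps 6 → 8, so m(2) = 8.
  α_4 = 6: Horner steps 6 → 6, so m(6) = 6.
  α_5 = 7: Horner steps 6 → 12, so m(7) = 12.
Codeword c = [7, 3, 8, 6, 12] ∈ F_13^5.


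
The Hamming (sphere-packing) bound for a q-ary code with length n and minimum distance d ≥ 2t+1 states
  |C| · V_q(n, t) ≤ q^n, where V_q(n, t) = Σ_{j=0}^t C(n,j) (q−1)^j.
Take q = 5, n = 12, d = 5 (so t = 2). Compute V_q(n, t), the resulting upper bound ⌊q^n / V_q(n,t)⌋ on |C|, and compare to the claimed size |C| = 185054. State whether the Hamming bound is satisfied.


V_q(n, t) = 1105, q^n = 244140625, Hamming bound = 220941, |C| = 185054 ≤ bound (satisfied).

Step 1: Compute V_q(n, t) = Σ_{j=0}^2 C(n, j) (q−1)^j.
  j = 0: C(12,0)·(4)^0 = 1·1 = 1.
  j = 1: C(12,1)·(4)^1 = 12·4 = 48.
  j = 2: C(12,2)·(4)^2 = 66·16 = 1056.
  V_q(n, t) = 1 + 48 + 1056 = 1105.
Step 2: q^n = 5^12 = 244140625.
Step 3: Hamming bound ⌊q^n / V_q(n,t)⌋ = ⌊244140625/1105⌋ = 220941.
Step 4: Compare |C| = 185054 to 220941: satisfied.
The claimed |C| lies below the Hamming bound.


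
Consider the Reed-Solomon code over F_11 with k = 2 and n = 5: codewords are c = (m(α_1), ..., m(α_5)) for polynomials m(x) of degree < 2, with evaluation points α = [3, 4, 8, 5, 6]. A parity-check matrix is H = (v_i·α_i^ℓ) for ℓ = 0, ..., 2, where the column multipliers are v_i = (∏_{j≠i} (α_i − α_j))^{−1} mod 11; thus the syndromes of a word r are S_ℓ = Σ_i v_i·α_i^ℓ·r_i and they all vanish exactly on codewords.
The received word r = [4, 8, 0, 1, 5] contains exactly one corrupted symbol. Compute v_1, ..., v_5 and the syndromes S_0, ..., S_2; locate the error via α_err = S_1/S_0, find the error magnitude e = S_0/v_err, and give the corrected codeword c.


S = (2, 5, 7), error at position 3, error magnitude e = 9, c = [4, 8, 2, 1, 5].

Step 1: column multipliers v_i = (∏_{j≠i}(α_i − α_j))^{−1} mod 11.
  i = 1 (α = 3): (3−4)(3−8)(3−5)(3−6) = (−1)·(−5)·(−2)·(−3) = 30 ≡ 8, so v_1 = 8^{−1} = 7 (mod 11).
  i = 2 (α = 4): (4−3)(4−8)(4−5)(4−6) = 1·(−4)·(−1)·(−2) = −8 ≡ 3, so v_2 = 3^{−1} = 4 (mod 11).
  i = 3 (α = 8): (8−3)(8−4)(8−5)(8−6) = 5·4·3·2 = 120 ≡ 10, so v_3 = 10^{−1} = 10 (mod 11).
  i = 4 (α = 5): (5−3)(5−4)(5−8)(5−6) = 2·1·(−3)·(−1) = 6 ≡ 6, so v_4 = 6^{−1} = 2 (mod 11).
  i = 5 (α = 6): (6−3)(6−4)(6−8)(6−5) = 3·2·(−2)·1 = −12 ≡ 10, so v_5 = 10^{−1} = 10 (mod 11).
  v = [7, 4, 10, 2, 10].
Step 2: syndromes of r = [4, 8, 0, 1, 5] (all sums mod 11).
  S_0 = Σ v_i r_i = 7·4 + 4·8 + 10·0 + 2·1 + 10·5 = 112 ≡ 2.
  S_1 = Σ v_i α_i r_i = 7·3·4 + 4·4·8 + 10·8·0 + 2·5·1 + 10·6·5 = 522 ≡ 5.
  α_i^2 mod 11 = [9, 5, 9, 3, 3].
  S_2 = Σ v_i α_i^2 r_i = 7·9·4 + 4·5·8 + 10·9·0 + 2·3·1 + 10·3·5 = 568 ≡ 7.
  S = (2, 5, 7) ≠ 0, so r is not a codeword (an error is present).
Step 3: locate the error. For a single error e at position i, S_ℓ = v_i·e·α_i^ℓ, so α_err = S_1/S_0.
  S_0^{−1} = 2^{−1} = 6 (mod 11), so α_err = 5·6 = 30 ≡ 8 = α_3. Error position i = 3.
  Consistency check: S_2/S_1 = 7·9 = 63 ≡ 8 = α_err ✓ (single-error assumption holds).
Step 4: error magnitude e = S_0/v_3 = S_0·∏_{j≠3}(α_3 − α_j) = 2·10 = 20 ≡ 9 (mod 11).
Step 5: correct position 3: c_3 = r_3 − e = 0 − 9 ≡ 2 (mod 11). Hence c = [4, 8, 2, 1, 5].
  Check: interpolating c through the α_i gives m(x) = 3 + 4·x (degree < 2) with m(α_i) = c_i for every i, so c is indeed a codeword.


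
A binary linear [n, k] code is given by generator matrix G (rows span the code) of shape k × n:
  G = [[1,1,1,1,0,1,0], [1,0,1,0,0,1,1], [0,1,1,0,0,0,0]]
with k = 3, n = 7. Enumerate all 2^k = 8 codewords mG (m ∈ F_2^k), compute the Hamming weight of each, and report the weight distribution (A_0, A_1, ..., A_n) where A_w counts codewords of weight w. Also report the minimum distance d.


Weight distribution: A_0 = 1, A_2 = 1, A_3 = 3, A_4 = 2, A_5 = 1. Minimum distance d = 2.

Enumerate all 2^3 = 8 messages m ∈ F_2^3.
For each, compute codeword c = mG in F_2^7, then tally its weight.
  m = 000 → c = 0000000, weight = 0.
  m = 100 → c = 1111010, weight = 5.
  m = 010 → c = 1010011, weight = 4.
  m = 110 → c = 0101001, weight = 3.
  m = 001 → c = 0110000, weight = 2.
  m = 101 → c = 1001010, weight = 3.
  m = 011 → c = 1100011, weight = 4.
  m = 111 → c = 0011001, weight = 3.
Tally weights:
  weight 0: 1 codewords.
  weight 2: 1 codewords.
  weight 3: 3 codewords.
  weight 4: 2 codewords.
  weight 5: 1 codewords.
Minimum distance d = smallest w > 0 with A_w > 0 = 2.
Sanity: Σ A_w = 8 = 2^3 = 8 ✓.


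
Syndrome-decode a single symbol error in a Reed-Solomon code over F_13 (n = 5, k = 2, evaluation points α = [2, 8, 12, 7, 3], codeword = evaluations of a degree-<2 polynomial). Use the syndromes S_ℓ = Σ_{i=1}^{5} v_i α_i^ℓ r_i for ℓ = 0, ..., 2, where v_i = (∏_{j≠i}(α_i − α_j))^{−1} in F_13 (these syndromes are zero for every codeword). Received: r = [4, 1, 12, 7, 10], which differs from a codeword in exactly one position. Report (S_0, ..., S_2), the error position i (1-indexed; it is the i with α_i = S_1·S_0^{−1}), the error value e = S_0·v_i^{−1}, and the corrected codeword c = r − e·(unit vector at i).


S = (10, 5, 9), error at position 4, error magnitude e = 12, c = [4, 1, 12, 8, 10].

Step 1: column multipliers v_i = (∏_{j≠i}(α_i − α_j))^{−1} mod 13.
  i = 1 (α = 2): (2−8)(2−12)(2−7)(2−3) = (−6)·(−10)·(−5)·(−1) = 300 ≡ 1, so v_1 = 1^{−1} = 1 (mod 13).
  i = 2 (α = 8): (8−2)(8−12)(8−7)(8−3) = 6·(−4)·1·5 = −120 ≡ 10, so v_2 = 10^{−1} = 4 (mod 13).
  i = 3 (α = 12): (12−2)(12−8)(12−7)(12−3) = 10·4·5·9 = 1800 ≡ 6, so v_3 = 6^{−1} = 11 (mod 13).
  i = 4 (α = 7): (7−2)(7−8)(7−12)(7−3) = 5·(−1)·(−5)·4 = 100 ≡ 9, so v_4 = 9^{−1} = 3 (mod 13).
  i = 5 (α = 3): (3−2)(3−8)(3−12)(3−7) = 1·(−5)·(−9)·(−4) = −180 ≡ 2, so v_5 = 2^{−1} = 7 (mod 13).
  v = [1, 4, 11, 3, 7].
Step 2: syndromes of r = [4, 1, 12, 7, 10] (all sums mod 13).
  S_0 = Σ v_i r_i = 1·4 + 4·1 + 11·12 + 3·7 + 7·10 = 231 ≡ 10.
  S_1 = Σ v_i α_i r_i = 1·2·4 + 4·8·1 + 11·12·12 + 3·7·7 + 7·3·10 = 1981 ≡ 5.
  α_i^2 mod 13 = [4, 12, 1, 10, 9].
  S_2 = Σ v_i α_i^2 r_i = 1·4·4 + 4·12·1 + 11·1·12 + 3·10·7 + 7·9·10 = 1036 ≡ 9.
  S = (10, 5, 9) ≠ 0, so r is not a codeword (an error is present).
Step 3: locate the error. For a single error e at position i, S_ℓ = v_i·e·α_i^ℓ, so α_err = S_1/S_0.
  S_0^{−1} = 10^{−1} = 4 (mod 13), so α_err = 5·4 = 20 ≡ 7 = α_4. Error position i = 4.
  Consistency check: S_2/S_1 = 9·8 = 72 ≡ 7 = α_err ✓ (single-error assumption holds).
Step 4: error magnitude e = S_0/v_4 = S_0·∏_{j≠4}(α_4 − α_j) = 10·9 = 90 ≡ 12 (mod 13).
Step 5: correct position 4: c_4 = r_4 − e = 7 − 12 ≡ 8 (mod 13). Hence c = [4, 1, 12, 8, 10].
  Check: interpolating c through the α_i gives m(x) = 5 + 6·x (degree < 2) with m(α_i) = c_i for every i, so c is indeed a codeword.


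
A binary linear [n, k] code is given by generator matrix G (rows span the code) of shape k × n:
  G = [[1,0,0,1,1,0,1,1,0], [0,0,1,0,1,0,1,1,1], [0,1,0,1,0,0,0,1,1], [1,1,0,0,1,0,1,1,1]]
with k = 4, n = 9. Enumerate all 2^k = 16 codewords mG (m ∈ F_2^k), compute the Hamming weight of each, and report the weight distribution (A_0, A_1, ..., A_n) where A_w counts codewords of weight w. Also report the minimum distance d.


Weight distribution: A_0 = 1, A_1 = 1, A_3 = 2, A_4 = 5, A_5 = 5, A_6 = 2. Minimum distance d = 1.

Enumerate all 2^4 = 16 messages m ∈ F_2^4.
For each, compute codeword c = mG in F_2^9, then tally its weight.
  m = 0000 → c = 000000000, weight = 0.
  m = 1000 → c = 100110110, weight = 5.
  m = 0100 → c = 001010111, weight = 5.
  m = 1100 → c = 101100001, weight = 4.
  m = 0010 → c = 010100011, weight = 4.
  m = 1010 → c = 110010101, weight = 5.
  m = 0110 → c = 011110100, weight = 5.
  m = 1110 → c = 111000010, weight = 4.
  m = 0001 → c = 110010111, weight = 6.
  m = 1001 → c = 010100001, weight = 3.
  m = 0101 → c = 111000000, weight = 3.
  m = 1101 → c = 011110110, weight = 6.
  m = 0011 → c = 100110100, weight = 4.
  m = 1011 → c = 000000010, weight = 1.
  m = 0111 → c = 101100011, weight = 5.
  m = 1111 → c = 001010101, weight = 4.
Tally weights:
  weight 0: 1 codewords.
  weight 1: 1 codewords.
  weight 3: 2 codewords.
  weight 4: 5 codewords.
  weight 5: 5 codewords.
  weight 6: 2 codewords.
Minimum distance d = smallest w > 0 with A_w > 0 = 1.
Sanity: Σ A_w = 16 = 2^4 = 16 ✓.


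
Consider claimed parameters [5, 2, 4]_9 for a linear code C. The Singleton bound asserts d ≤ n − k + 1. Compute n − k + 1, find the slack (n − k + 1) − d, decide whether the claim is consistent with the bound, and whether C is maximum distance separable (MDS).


Singleton RHS = n − k + 1 = 4, slack = 0, bound satisfied, MDS.

Singleton bound: d ≤ n − k + 1.
Here n = 5, k = 2, so n − k + 1 = 4.
Given d = 4, check d ≤ 4: YES.
Slack = (n − k + 1) − d = 0.
The code is MDS (slack = 0).
Description: the claimed parameters are [5, 2, 4]_9; such a code would be MDS (meets Singleton bound).


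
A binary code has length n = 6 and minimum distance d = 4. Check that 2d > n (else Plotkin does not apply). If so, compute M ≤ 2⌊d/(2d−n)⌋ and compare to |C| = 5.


Plotkin bound M ≤ 4; given |C| = 5 > bound (violated).

Check applicability: 2d = 8, n = 6.
2d − n = 2 > 0, so Plotkin applies.
Compute d/(2d−n) = 4/2 ≈ 2.0000.
⌊d/(2d−n)⌋ = 2.
Plotkin bound: M ≤ 2·2 = 4.
Given |C| = 5, check: VIOLATED.
This |C| is above the Plotkin bound, so no binary code with n = 6, d = 4 and 5 codewords exists.


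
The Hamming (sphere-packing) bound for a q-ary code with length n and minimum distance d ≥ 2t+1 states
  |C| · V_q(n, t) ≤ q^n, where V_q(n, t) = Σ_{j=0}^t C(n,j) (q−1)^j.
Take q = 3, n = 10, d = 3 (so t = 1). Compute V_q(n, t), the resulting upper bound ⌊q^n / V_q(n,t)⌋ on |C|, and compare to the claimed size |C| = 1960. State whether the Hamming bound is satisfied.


V_q(n, t) = 21, q^n = 59049, Hamming bound = 2811, |C| = 1960 ≤ bound (satisfied).

Step 1: Compute V_q(n, t) = Σ_{j=0}^1 C(n, j) (q−1)^j.
  j = 0: C(10,0)·(2)^0 = 1·1 = 1.
  j = 1: C(10,1)·(2)^1 = 10·2 = 20.
  V_q(n, t) = 1 + 20 = 21.
Step 2: q^n = 3^10 = 59049.
Step 3: Hamming bound ⌊q^n / V_q(n,t)⌋ = ⌊59049/21⌋ = 2811.
Step 4: Compare |C| = 1960 to 2811: satisfied.
The claimed |C| lies below the Hamming bound.


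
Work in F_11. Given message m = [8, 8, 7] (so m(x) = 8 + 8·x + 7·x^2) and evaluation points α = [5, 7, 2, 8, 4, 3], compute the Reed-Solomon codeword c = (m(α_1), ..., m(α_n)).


c = [3, 0, 8, 3, 9, 7]

Message polynomial: m(x) = 8 + 8·x + 7·x^2 (mod 11).
For each evaluation point α_i, compute m(α_i) mod 11:
  α_1 = 5: Horner steps 7 → 10 → 3, so m(5) = 3.
  α_2 = 7: Horner steps 7 → 2 → 0, so m(7) = 0.
  α_3 = 2: Horner steps 7 → 0 → 8, so m(2) = 8.
  α_4 = 8: Horner steps 7 → 9 → 3, so m(8) = 3.
  α_5 = 4: Horner steps 7 → 3 → 9, so m(4) = 9.
  α_6 = 3: Horner steps 7 → 7 → 7, so m(3) = 7.
Codeword c = [3, 0, 8, 3, 9, 7] ∈ F_11^6.


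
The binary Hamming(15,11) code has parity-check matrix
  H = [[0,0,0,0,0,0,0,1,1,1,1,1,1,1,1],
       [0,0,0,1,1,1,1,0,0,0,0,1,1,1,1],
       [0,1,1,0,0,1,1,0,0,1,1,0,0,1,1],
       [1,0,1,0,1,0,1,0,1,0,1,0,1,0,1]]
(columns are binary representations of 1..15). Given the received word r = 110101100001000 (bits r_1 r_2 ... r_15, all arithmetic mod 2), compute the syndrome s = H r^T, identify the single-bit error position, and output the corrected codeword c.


s = (1, 0, 1, 0)^T, error position = 10, corrected codeword c = 110101100101000

Compute s = H r^T mod 2 one row at a time:
  s_1 = 0 + 0 + 0 + 0 + 1 + 0 + 0 + 0 = 1 ≡ 1 (mod 2).
  s_2 = 1 + 0 + 1 + 1 + 1 + 0 + 0 + 0 = 4 ≡ 0 (mod 2).
  s_3 = 1 + 0 + 1 + 1 + 0 + 0 + 0 + 0 = 3 ≡ 1 (mod 2).
  s_4 = 1 + 0 + 0 + 1 + 0 + 0 + 0 + 0 = 2 ≡ 0 (mod 2).
s = (1, 0, 1, 0)^T — this equals column 10 of H (binary 1010), so error is at position 10.
Correct: flip bit 10 of r = 110101100001000 to get c = 110101100101000.


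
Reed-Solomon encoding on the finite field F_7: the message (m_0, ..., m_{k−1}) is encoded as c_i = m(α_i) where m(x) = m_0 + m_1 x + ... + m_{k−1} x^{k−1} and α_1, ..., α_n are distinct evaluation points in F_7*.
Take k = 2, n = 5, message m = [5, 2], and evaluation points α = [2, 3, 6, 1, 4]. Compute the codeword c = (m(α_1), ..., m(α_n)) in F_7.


c = [2, 4, 3, 0, 6]

Message polynomial: m(x) = 5 + 2·x (mod 7).
For each evaluation point α_i, compute m(α_i) mod 7:
  α_1 = 2: Horner steps 2 → 2, so m(2) = 2.
  α_2 = 3: Horner steps 2 → 4, so m(3) = 4.
  α_3 = 6: Horner steps 2 → 3, so m(6) = 3.
  α_4 = 1: Horner steps 2 → 0, so m(1) = 0.
  α_5 = 4: Horner steps 2 → 6, so m(4) = 6.
Codeword c = [2, 4, 3, 0, 6] ∈ F_7^5.


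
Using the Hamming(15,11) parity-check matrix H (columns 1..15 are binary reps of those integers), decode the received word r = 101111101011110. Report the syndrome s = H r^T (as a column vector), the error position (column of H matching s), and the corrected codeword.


s = (1, 1, 1, 1)^T, error position = 15, corrected codeword c = 101111101011111

Compute s = H r^T mod 2 one row at a time:
  s_1 = 0 + 1 + 0 + 1 + 1 + 1 + 1 + 0 = 5 ≡ 1 (mod 2).
  s_2 = 1 + 1 + 1 + 1 + 1 + 1 + 1 + 0 = 7 ≡ 1 (mod 2).
  s_3 = 0 + 1 + 1 + 1 + 0 + 1 + 1 + 0 = 5 ≡ 1 (mod 2).
  s_4 = 1 + 1 + 1 + 1 + 1 + 1 + 1 + 0 = 7 ≡ 1 (mod 2).
s = (1, 1, 1, 1)^T — this equals column 15 of H (binary 1111), so error is at position 15.
Correct: flip bit 15 of r = 101111101011110 to get c = 101111101011111.


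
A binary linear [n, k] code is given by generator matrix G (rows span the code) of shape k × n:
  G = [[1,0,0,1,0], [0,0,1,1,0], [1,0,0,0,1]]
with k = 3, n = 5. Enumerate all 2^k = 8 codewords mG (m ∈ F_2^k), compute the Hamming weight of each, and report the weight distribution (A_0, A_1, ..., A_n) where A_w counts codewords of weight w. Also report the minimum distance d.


Weight distribution: A_0 = 1, A_2 = 6, A_4 = 1. Minimum distance d = 2.

Enumerate all 2^3 = 8 messages m ∈ F_2^3.
For each, compute codeword c = mG in F_2^5, then tally its weight.
  m = 000 → c = 00000, weight = 0.
  m = 100 → c = 10010, weight = 2.
  m = 010 → c = 00110, weight = 2.
  m = 110 → c = 10100, weight = 2.
  m = 001 → c = 10001, weight = 2.
  m = 101 → c = 00011, weight = 2.
  m = 011 → c = 10111, weight = 4.
  m = 111 → c = 00101, weight = 2.
Tally weights:
  weight 0: 1 codewords.
  weight 2: 6 codewords.
  weight 4: 1 codewords.
Minimum distance d = smallest w > 0 with A_w > 0 = 2.
Sanity: Σ A_w = 8 = 2^3 = 8 ✓.


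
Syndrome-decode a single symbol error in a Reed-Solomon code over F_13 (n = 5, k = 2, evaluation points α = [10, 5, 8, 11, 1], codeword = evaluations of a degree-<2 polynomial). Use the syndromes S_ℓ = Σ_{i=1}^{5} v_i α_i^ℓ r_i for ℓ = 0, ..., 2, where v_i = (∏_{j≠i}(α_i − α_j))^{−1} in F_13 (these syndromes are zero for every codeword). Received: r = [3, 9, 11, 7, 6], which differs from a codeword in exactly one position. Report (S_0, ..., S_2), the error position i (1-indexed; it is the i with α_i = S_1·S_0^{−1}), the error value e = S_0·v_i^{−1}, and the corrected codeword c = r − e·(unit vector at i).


S = (9, 7, 4), error at position 3, error magnitude e = 3, c = [3, 9, 8, 7, 6].

Step 1: column multipliers v_i = (∏_{j≠i}(α_i − α_j))^{−1} mod 13.
  i = 1 (α = 10): (10−5)(10−8)(10−11)(10−1) = 5·2·(−1)·9 = −90 ≡ 1, so v_1 = 1^{−1} = 1 (mod 13).
  i = 2 (α = 5): (5−10)(5−8)(5−11)(5−1) = (−5)·(−3)·(−6)·4 = −360 ≡ 4, so v_2 = 4^{−1} = 10 (mod 13).
  i = 3 (α = 8): (8−10)(8−5)(8−11)(8−1) = (−2)·3·(−3)·7 = 126 ≡ 9, so v_3 = 9^{−1} = 3 (mod 13).
  i = 4 (α = 11): (11−10)(11−5)(11−8)(11−1) = 1·6·3·10 = 180 ≡ 11, so v_4 = 11^{−1} = 6 (mod 13).
  i = 5 (α = 1): (1−10)(1−5)(1−8)(1−11) = (−9)·(−4)·(−7)·(−10) = 2520 ≡ 11, so v_5 = 11^{−1} = 6 (mod 13).
  v = [1, 10, 3, 6, 6].
Step 2: syndromes of r = [3, 9, 11, 7, 6] (all sums mod 13).
  S_0 = Σ v_i r_i = 1·3 + 10·9 + 3·11 + 6·7 + 6·6 = 204 ≡ 9.
  S_1 = Σ v_i α_i r_i = 1·10·3 + 10·5·9 + 3·8·11 + 6·11·7 + 6·1·6 = 1242 ≡ 7.
  α_i^2 mod 13 = [9, 12, 12, 4, 1].
  S_2 = Σ v_i α_i^2 r_i = 1·9·3 + 10·12·9 + 3·12·11 + 6·4·7 + 6·1·6 = 1707 ≡ 4.
  S = (9, 7, 4) ≠ 0, so r is not a codeword (an error is present).
Step 3: locate the error. For a single error e at position i, S_ℓ = v_i·e·α_i^ℓ, so α_err = S_1/S_0.
  S_0^{−1} = 9^{−1} = 3 (mod 13), so α_err = 7·3 = 21 ≡ 8 = α_3. Error position i = 3.
  Consistency check: S_2/S_1 = 4·2 = 8 ≡ 8 = α_err ✓ (single-error assumption holds).
Step 4: error magnitude e = S_0/v_3 = S_0·∏_{j≠3}(α_3 − α_j) = 9·9 = 81 ≡ 3 (mod 13).
Step 5: correct position 3: c_3 = r_3 − e = 11 − 3 ≡ 8 (mod 13). Hence c = [3, 9, 8, 7, 6].
  Check: interpolating c through the α_i gives m(x) = 2 + 4·x (degree < 2) with m(α_i) = c_i for every i, so c is indeed a codeword.


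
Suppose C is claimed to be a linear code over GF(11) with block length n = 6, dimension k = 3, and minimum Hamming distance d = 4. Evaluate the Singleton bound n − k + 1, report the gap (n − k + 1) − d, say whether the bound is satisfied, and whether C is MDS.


Singleton RHS = n − k + 1 = 4, slack = 0, bound satisfied, MDS.

Singleton bound: d ≤ n − k + 1.
Here n = 6, k = 3, so n − k + 1 = 4.
Given d = 4, check d ≤ 4: YES.
Slack = (n − k + 1) − d = 0.
The code is MDS (slack = 0).
Description: the claimed parameters are [6, 3, 4]_11; such a code would be MDS (meets Singleton bound).


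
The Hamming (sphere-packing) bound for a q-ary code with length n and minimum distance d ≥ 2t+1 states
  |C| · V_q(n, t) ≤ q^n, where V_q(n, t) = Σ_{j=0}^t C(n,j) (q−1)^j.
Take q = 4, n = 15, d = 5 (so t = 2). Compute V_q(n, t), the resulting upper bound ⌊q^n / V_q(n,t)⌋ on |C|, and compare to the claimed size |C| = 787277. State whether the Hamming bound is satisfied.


V_q(n, t) = 991, q^n = 1073741824, Hamming bound = 1083493, |C| = 787277 ≤ bound (satisfied).

Step 1: Compute V_q(n, t) = Σ_{j=0}^2 C(n, j) (q−1)^j.
  j = 0: C(15,0)·(3)^0 = 1·1 = 1.
  j = 1: C(15,1)·(3)^1 = 15·3 = 45.
  j = 2: C(15,2)·(3)^2 = 105·9 = 945.
  V_q(n, t) = 1 + 45 + 945 = 991.
Step 2: q^n = 4^15 = 1073741824.
Step 3: Hamming bound ⌊q^n / V_q(n,t)⌋ = ⌊1073741824/991⌋ = 1083493.
Step 4: Compare |C| = 787277 to 1083493: satisfied.
The claimed |C| lies below the Hamming bound.


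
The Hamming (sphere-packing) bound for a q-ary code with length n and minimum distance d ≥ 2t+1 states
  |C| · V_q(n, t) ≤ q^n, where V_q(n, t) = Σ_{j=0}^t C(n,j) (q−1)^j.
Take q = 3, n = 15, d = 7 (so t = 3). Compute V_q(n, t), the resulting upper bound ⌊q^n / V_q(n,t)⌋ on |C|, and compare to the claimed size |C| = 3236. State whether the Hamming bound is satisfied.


V_q(n, t) = 4091, q^n = 14348907, Hamming bound = 3507, |C| = 3236 ≤ bound (satisfied).

Step 1: Compute V_q(n, t) = Σ_{j=0}^3 C(n, j) (q−1)^j.
  j = 0: C(15,0)·(2)^0 = 1·1 = 1.
  j = 1: C(15,1)·(2)^1 = 15·2 = 30.
  j = 2: C(15,2)·(2)^2 = 105·4 = 420.
  j = 3: C(15,3)·(2)^3 = 455·8 = 3640.
  V_q(n, t) = 1 + 30 + 420 + 3640 = 4091.
Step 2: q^n = 3^15 = 14348907.
Step 3: Hamming bound ⌊q^n / V_q(n,t)⌋ = ⌊14348907/4091⌋ = 3507.
Step 4: Compare |C| = 3236 to 3507: satisfied.
The claimed |C| lies below the Hamming bound.


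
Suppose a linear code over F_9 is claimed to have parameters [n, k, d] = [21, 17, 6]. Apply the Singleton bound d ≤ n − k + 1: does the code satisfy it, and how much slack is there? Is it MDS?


Singleton RHS = n − k + 1 = 5, slack = -1, bound violated (no such code; not MDS).

Singleton bound: d ≤ n − k + 1.
Here n = 21, k = 17, so n − k + 1 = 5.
Given d = 6, check d ≤ 5: NO.
Slack = (n − k + 1) − d = -1.
The slack is negative: d = 6 exceeds n − k + 1 = 5 by 1, so the Singleton bound is violated and no linear [21, 17, 6]_9 code can exist. In particular it is not MDS (MDS requires d = n − k + 1 exactly).
Description: the claimed parameters are [21, 17, 6]_9; such a code would be impossible (violates the Singleton bound).
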